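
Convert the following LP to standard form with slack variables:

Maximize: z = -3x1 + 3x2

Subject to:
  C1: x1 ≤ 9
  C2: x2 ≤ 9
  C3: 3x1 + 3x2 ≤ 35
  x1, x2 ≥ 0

max z = -3x1 + 3x2

s.t.
  x1 + s1 = 9
  x2 + s2 = 9
  3x1 + 3x2 + s3 = 35
  x1, x2, s1, s2, s3 ≥ 0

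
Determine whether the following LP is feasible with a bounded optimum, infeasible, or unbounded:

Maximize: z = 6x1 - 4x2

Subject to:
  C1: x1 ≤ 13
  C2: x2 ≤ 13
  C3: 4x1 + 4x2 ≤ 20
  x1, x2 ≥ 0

Feasible with a bounded optimal solution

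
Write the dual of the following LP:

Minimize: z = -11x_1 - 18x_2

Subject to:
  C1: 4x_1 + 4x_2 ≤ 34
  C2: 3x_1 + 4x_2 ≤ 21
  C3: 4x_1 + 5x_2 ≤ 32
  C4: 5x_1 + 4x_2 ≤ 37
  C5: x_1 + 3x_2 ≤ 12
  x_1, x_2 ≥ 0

Primal min cᵀx s.t. Ax ≤ b, x ≥ 0  →  Dual max −bᵀy s.t. Aᵀy ≥ −c, y ≥ 0.

Maximize: z = -34y1 - 21y2 - 32y3 - 37y4 - 12y5

Subject to:
  4y1 + 3y2 + 4y3 + 5y4 + y5 ≥ 11
  4y1 + 4y2 + 5y3 + 4y4 + 3y5 ≥ 18
  y1, y2, y3, y4, y5 ≥ 0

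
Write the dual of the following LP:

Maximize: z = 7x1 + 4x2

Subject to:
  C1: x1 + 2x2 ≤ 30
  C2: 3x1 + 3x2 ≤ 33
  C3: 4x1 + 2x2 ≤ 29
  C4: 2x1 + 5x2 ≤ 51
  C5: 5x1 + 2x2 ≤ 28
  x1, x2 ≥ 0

Primal max cᵀx s.t. Ax ≤ b, x ≥ 0  →  Dual min bᵀy s.t. Aᵀy ≥ c, y ≥ 0.

Minimize: z = 30y1 + 33y2 + 29y3 + 51y4 + 28y5

Subject to:
  y1 + 3y2 + 4y3 + 2y4 + 5y5 ≥ 7
  2y1 + 3y2 + 2y3 + 5y4 + 2y5 ≥ 4
  y1, y2, y3, y4, y5 ≥ 0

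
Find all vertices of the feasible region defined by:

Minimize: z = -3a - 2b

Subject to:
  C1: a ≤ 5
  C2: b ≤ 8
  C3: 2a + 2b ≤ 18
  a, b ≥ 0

(0, 0), (5, 0), (5, 4), (1, 8), (0, 8)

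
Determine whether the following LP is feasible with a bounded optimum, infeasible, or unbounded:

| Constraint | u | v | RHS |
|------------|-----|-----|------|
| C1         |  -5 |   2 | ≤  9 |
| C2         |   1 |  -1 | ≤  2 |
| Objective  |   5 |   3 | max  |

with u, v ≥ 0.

Unbounded (objective can increase without bound)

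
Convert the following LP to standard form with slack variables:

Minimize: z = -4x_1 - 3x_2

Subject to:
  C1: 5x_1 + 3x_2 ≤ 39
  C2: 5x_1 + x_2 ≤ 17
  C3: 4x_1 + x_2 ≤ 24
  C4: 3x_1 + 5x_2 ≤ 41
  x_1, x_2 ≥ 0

min z = -4x_1 - 3x_2

s.t.
  5x_1 + 3x_2 + s1 = 39
  5x_1 + x_2 + s2 = 17
  4x_1 + x_2 + s3 = 24
  3x_1 + 5x_2 + s4 = 41
  x_1, x_2, s1, s2, s3, s4 ≥ 0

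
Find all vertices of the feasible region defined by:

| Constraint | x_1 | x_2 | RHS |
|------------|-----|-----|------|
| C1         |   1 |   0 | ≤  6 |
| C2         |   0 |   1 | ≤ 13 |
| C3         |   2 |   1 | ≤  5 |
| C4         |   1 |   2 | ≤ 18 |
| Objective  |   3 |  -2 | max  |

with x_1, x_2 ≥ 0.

(0, 0), (2.5, 0), (0, 5)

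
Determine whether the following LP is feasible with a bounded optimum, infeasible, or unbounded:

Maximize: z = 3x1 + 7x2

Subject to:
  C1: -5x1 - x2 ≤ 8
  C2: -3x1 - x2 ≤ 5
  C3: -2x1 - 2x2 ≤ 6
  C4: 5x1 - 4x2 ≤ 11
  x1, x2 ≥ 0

Unbounded (objective can increase without bound)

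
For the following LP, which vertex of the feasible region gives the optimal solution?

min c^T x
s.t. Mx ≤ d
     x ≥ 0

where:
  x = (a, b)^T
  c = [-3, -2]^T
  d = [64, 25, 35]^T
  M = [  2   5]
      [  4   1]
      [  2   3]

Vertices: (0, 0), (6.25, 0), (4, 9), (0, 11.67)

Evaluate the objective at each vertex of the feasible region:
  z(0, 0) = 0
  z(6.25, 0) = -18.75
  z(4, 9) = -30  ←
  z(0, 11.67) = -23.33
The minimum is at a = 4, b = 9.

(4, 9)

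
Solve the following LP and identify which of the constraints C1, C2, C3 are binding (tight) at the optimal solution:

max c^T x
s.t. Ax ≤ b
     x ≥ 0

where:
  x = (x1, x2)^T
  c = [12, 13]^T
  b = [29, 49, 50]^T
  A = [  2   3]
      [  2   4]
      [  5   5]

At x1 = 1, x2 = 9, compute slack b - a·x for each constraint:
  C1: 29 − 29 = 0  (binding)
  C2: 49 − 38 = 11  (slack)
  C3: 50 − 50 = 0  (binding)

Optimal: x1 = 1, x2 = 9
Binding: C1, C3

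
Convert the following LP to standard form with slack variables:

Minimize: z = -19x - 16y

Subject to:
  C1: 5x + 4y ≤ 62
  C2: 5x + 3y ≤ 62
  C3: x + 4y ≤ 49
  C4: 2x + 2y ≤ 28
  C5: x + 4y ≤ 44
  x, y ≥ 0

min z = -19x - 16y

s.t.
  5x + 4y + s1 = 62
  5x + 3y + s2 = 62
  x + 4y + s3 = 49
  2x + 2y + s4 = 28
  x + 4y + s5 = 44
  x, y, s1, s2, s3, s4, s5 ≥ 0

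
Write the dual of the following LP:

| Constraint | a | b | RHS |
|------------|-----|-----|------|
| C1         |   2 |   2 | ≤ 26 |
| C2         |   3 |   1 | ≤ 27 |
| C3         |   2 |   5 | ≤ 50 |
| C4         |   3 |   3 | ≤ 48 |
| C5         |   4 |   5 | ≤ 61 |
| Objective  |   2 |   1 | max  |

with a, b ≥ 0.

Primal max cᵀx s.t. Ax ≤ b, x ≥ 0  →  Dual min bᵀy s.t. Aᵀy ≥ c, y ≥ 0.

Minimize: z = 26y1 + 27y2 + 50y3 + 48y4 + 61y5

Subject to:
  2y1 + 3y2 + 2y3 + 3y4 + 4y5 ≥ 2
  2y1 + y2 + 5y3 + 3y4 + 5y5 ≥ 1
  y1, y2, y3, y4, y5 ≥ 0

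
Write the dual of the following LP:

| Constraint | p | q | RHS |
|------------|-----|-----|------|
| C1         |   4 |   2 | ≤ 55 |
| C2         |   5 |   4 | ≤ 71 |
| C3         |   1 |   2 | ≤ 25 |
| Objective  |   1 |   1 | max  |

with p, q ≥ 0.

Primal max cᵀx s.t. Ax ≤ b, x ≥ 0  →  Dual min bᵀy s.t. Aᵀy ≥ c, y ≥ 0.

Minimize: z = 55y1 + 71y2 + 25y3

Subject to:
  4y1 + 5y2 + y3 ≥ 1
  2y1 + 4y2 + 2y3 ≥ 1
  y1, y2, y3 ≥ 0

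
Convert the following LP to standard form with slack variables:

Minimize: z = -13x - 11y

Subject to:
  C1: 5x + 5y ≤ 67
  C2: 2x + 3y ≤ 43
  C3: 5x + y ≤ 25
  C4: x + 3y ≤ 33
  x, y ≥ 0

min z = -13x - 11y

s.t.
  5x + 5y + s1 = 67
  2x + 3y + s2 = 43
  5x + y + s3 = 25
  x + 3y + s4 = 33
  x, y, s1, s2, s3, s4 ≥ 0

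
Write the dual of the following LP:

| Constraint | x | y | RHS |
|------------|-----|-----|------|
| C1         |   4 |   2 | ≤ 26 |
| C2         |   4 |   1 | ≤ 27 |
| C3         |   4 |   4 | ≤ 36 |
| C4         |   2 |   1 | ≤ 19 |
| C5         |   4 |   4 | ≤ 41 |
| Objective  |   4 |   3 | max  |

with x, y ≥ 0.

Primal max cᵀx s.t. Ax ≤ b, x ≥ 0  →  Dual min bᵀy s.t. Aᵀy ≥ c, y ≥ 0.

Minimize: z = 26y1 + 27y2 + 36y3 + 19y4 + 41y5

Subject to:
  4y1 + 4y2 + 4y3 + 2y4 + 4y5 ≥ 4
  2y1 + y2 + 4y3 + y4 + 4y5 ≥ 3
  y1, y2, y3, y4, y5 ≥ 0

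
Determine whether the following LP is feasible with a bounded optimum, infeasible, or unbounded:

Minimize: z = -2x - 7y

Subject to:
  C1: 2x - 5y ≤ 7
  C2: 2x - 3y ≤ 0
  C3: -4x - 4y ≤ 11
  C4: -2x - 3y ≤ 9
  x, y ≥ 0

Unbounded (objective can decrease without bound)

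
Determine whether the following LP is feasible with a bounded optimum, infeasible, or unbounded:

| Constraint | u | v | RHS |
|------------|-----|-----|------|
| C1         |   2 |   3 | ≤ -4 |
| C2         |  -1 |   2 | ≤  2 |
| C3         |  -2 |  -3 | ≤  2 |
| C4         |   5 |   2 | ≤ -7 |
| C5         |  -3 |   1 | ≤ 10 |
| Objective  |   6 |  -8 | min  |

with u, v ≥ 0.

Infeasible (no feasible solution exists)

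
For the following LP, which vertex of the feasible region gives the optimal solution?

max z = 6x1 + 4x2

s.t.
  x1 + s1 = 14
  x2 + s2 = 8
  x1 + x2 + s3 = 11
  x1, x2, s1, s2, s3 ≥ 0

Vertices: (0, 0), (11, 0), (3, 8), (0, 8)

Evaluate the objective at each vertex of the feasible region:
  z(0, 0) = 0
  z(11, 0) = 66  ←
  z(3, 8) = 50
  z(0, 8) = 32
The maximum is at x1 = 11, x2 = 0.

(11, 0)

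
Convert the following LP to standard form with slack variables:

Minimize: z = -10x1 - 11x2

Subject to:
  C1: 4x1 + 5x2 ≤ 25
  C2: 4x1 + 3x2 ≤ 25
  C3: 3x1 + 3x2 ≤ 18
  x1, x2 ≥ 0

min z = -10x1 - 11x2

s.t.
  4x1 + 5x2 + s1 = 25
  4x1 + 3x2 + s2 = 25
  3x1 + 3x2 + s3 = 18
  x1, x2, s1, s2, s3 ≥ 0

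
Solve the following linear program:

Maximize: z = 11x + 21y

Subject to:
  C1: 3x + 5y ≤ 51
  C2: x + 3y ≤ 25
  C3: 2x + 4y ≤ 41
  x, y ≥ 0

Evaluate the objective at each vertex of the feasible region:
  z(0, 0) = 0
  z(17, 0) = 187
  z(7, 6) = 203  ←
  z(0, 8.333) = 175
The maximum is at x = 7, y = 6.

x = 7, y = 6, z = 203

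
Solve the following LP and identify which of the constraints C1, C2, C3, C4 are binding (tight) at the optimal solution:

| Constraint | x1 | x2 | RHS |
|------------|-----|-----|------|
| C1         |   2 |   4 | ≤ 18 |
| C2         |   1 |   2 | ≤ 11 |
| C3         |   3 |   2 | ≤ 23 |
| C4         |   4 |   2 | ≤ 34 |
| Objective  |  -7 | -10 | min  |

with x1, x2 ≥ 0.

At x1 = 7, x2 = 1, compute slack b - a·x for each constraint:
  C1: 18 − 18 = 0  (binding)
  C2: 11 − 9 = 2  (slack)
  C3: 23 − 23 = 0  (binding)
  C4: 34 − 30 = 4  (slack)

Optimal: x1 = 7, x2 = 1
Binding: C1, C3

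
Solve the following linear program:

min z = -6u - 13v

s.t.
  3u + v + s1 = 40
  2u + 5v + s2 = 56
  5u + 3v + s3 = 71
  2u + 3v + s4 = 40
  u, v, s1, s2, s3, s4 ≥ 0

Evaluate the objective at each vertex of the feasible region:
  z(0, 0) = 0
  z(13.33, 0) = -80
  z(12.25, 3.25) = -115.8
  z(10.33, 6.444) = -145.8
  z(8, 8) = -152  ←
  z(0, 11.2) = -145.6
The minimum is at u = 8, v = 8.

u = 8, v = 8, z = -152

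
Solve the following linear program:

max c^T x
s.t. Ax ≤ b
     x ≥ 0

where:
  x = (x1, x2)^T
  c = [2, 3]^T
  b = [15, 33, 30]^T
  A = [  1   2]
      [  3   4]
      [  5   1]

Evaluate the objective at each vertex of the feasible region:
  z(0, 0) = 0
  z(6, 0) = 12
  z(5.118, 4.412) = 23.47
  z(3, 6) = 24  ←
  z(0, 7.5) = 22.5
The maximum is at x1 = 3, x2 = 6.

x1 = 3, x2 = 6, z = 24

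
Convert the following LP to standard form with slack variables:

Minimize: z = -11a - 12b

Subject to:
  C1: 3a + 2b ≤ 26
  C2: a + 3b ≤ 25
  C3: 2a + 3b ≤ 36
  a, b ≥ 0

min z = -11a - 12b

s.t.
  3a + 2b + s1 = 26
  a + 3b + s2 = 25
  2a + 3b + s3 = 36
  a, b, s1, s2, s3 ≥ 0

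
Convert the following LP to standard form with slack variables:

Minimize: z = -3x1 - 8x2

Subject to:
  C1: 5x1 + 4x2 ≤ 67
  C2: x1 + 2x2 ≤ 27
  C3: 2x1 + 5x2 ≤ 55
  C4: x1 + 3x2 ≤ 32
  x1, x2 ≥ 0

min z = -3x1 - 8x2

s.t.
  5x1 + 4x2 + s1 = 67
  x1 + 2x2 + s2 = 27
  2x1 + 5x2 + s3 = 55
  x1 + 3x2 + s4 = 32
  x1, x2, s1, s2, s3, s4 ≥ 0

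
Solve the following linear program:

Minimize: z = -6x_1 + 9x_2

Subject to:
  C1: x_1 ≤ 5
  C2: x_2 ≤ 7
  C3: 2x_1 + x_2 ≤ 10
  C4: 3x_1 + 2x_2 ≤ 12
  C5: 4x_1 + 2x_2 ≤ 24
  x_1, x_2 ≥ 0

Evaluate the objective at each vertex of the feasible region:
  z(0, 0) = 0
  z(4, 0) = -24  ←
  z(0, 6) = 54
The minimum is at x_1 = 4, x_2 = 0.

x_1 = 4, x_2 = 0, z = -24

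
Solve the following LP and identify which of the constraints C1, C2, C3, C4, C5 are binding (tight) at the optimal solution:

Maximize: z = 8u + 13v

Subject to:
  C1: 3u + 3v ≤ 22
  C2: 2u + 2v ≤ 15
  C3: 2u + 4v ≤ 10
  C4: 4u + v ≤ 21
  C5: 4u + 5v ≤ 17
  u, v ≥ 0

At u = 3, v = 1, compute slack b - a·x for each constraint:
  C1: 22 − 12 = 10  (slack)
  C2: 15 − 8 = 7  (slack)
  C3: 10 − 10 = 0  (binding)
  C4: 21 − 13 = 8  (slack)
  C5: 17 − 17 = 0  (binding)

Optimal: u = 3, v = 1
Binding: C3, C5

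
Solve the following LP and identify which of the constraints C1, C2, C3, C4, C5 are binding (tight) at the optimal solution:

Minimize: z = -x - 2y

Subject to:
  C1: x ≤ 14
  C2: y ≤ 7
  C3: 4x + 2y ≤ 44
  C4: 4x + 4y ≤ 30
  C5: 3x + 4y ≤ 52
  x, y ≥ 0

At x = 0.5, y = 7, compute slack b - a·x for each constraint:
  C1: 14 − 0.5 = 13.5  (slack)
  C2: 7 − 7 = 0  (binding)
  C3: 44 − 16 = 28  (slack)
  C4: 30 − 30 = 0  (binding)
  C5: 52 − 29.5 = 22.5  (slack)

Optimal: x = 0.5, y = 7
Binding: C2, C4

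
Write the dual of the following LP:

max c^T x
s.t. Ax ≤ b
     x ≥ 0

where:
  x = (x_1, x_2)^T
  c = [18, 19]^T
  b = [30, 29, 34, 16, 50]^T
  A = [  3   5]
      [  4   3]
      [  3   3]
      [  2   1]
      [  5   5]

Primal max cᵀx s.t. Ax ≤ b, x ≥ 0  →  Dual min bᵀy s.t. Aᵀy ≥ c, y ≥ 0.

Minimize: z = 30y1 + 29y2 + 34y3 + 16y4 + 50y5

Subject to:
  3y1 + 4y2 + 3y3 + 2y4 + 5y5 ≥ 18
  5y1 + 3y2 + 3y3 + y4 + 5y5 ≥ 19
  y1, y2, y3, y4, y5 ≥ 0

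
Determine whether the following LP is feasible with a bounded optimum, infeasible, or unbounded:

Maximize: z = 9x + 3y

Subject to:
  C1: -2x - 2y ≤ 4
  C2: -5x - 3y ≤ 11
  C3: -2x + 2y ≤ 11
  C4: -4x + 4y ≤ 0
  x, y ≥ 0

Unbounded (objective can increase without bound)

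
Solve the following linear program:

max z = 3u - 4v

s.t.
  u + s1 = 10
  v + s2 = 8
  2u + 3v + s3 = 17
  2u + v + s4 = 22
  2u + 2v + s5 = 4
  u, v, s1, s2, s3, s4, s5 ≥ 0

Evaluate the objective at each vertex of the feasible region:
  z(0, 0) = 0
  z(2, 0) = 6  ←
  z(0, 2) = -8
The maximum is at u = 2, v = 0.

u = 2, v = 0, z = 6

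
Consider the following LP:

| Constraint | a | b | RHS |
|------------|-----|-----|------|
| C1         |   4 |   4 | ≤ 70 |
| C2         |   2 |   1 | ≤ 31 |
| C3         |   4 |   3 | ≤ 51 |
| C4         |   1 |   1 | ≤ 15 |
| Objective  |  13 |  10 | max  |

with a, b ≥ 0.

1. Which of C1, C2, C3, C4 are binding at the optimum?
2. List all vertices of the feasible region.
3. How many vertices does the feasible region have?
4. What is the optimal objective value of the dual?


1. C3, C4
2. (0, 0), (12.75, 0), (6, 9), (0, 15)
3. 4
4. 168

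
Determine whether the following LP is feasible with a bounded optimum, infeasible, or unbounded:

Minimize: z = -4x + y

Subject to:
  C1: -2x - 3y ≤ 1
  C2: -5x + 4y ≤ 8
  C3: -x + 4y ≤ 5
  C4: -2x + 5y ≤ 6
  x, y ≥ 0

Unbounded (objective can decrease without bound)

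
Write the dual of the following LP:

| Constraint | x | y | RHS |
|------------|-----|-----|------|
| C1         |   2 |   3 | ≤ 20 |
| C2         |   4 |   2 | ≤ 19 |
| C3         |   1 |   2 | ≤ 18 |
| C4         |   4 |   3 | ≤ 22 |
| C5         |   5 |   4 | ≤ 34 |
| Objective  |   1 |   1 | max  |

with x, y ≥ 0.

Primal max cᵀx s.t. Ax ≤ b, x ≥ 0  →  Dual min bᵀy s.t. Aᵀy ≥ c, y ≥ 0.

Minimize: z = 20y1 + 19y2 + 18y3 + 22y4 + 34y5

Subject to:
  2y1 + 4y2 + y3 + 4y4 + 5y5 ≥ 1
  3y1 + 2y2 + 2y3 + 3y4 + 4y5 ≥ 1
  y1, y2, y3, y4, y5 ≥ 0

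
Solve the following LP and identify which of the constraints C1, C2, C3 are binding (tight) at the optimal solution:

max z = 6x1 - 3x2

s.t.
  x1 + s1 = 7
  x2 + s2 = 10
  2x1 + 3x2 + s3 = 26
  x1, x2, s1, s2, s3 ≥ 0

At x1 = 7, x2 = 0, compute slack b - a·x for each constraint:
  C1: 7 − 7 = 0  (binding)
  C2: 10 − 0 = 10  (slack)
  C3: 26 − 14 = 12  (slack)

Optimal: x1 = 7, x2 = 0
Binding: C1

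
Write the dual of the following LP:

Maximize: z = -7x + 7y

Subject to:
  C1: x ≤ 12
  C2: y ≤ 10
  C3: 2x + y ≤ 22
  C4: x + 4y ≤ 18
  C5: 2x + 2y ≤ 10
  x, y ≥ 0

Primal max cᵀx s.t. Ax ≤ b, x ≥ 0  →  Dual min bᵀy s.t. Aᵀy ≥ c, y ≥ 0.

Minimize: z = 12y1 + 10y2 + 22y3 + 18y4 + 10y5

Subject to:
  y1 + 2y3 + y4 + 2y5 ≥ -7
  y2 + y3 + 4y4 + 2y5 ≥ 7
  y1, y2, y3, y4, y5 ≥ 0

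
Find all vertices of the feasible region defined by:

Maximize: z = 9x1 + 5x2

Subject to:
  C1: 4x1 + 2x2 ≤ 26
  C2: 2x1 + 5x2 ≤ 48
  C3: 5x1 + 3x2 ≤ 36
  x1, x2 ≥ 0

(0, 0), (6.5, 0), (3, 7), (1.895, 8.842), (0, 9.6)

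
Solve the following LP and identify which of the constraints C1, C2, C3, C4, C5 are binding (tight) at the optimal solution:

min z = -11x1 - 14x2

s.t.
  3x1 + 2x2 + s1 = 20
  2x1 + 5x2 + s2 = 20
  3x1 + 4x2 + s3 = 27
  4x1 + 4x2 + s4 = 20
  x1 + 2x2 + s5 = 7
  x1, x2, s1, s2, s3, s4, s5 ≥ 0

At x1 = 3, x2 = 2, compute slack b - a·x for each constraint:
  C1: 20 − 13 = 7  (slack)
  C2: 20 − 16 = 4  (slack)
  C3: 27 − 17 = 10  (slack)
  C4: 20 − 20 = 0  (binding)
  C5: 7 − 7 = 0  (binding)

Optimal: x1 = 3, x2 = 2
Binding: C4, C5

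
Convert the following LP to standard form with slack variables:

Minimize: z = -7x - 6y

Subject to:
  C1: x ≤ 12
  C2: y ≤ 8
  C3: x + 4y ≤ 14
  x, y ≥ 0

min z = -7x - 6y

s.t.
  x + s1 = 12
  y + s2 = 8
  x + 4y + s3 = 14
  x, y, s1, s2, s3 ≥ 0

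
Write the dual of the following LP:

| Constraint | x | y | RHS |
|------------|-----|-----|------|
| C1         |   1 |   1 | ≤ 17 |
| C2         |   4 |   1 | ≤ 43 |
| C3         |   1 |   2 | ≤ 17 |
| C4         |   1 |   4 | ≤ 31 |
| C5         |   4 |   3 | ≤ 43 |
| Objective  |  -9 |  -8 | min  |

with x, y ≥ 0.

Primal min cᵀx s.t. Ax ≤ b, x ≥ 0  →  Dual max −bᵀy s.t. Aᵀy ≥ −c, y ≥ 0.

Maximize: z = -17y1 - 43y2 - 17y3 - 31y4 - 43y5

Subject to:
  y1 + 4y2 + y3 + y4 + 4y5 ≥ 9
  y1 + y2 + 2y3 + 4y4 + 3y5 ≥ 8
  y1, y2, y3, y4, y5 ≥ 0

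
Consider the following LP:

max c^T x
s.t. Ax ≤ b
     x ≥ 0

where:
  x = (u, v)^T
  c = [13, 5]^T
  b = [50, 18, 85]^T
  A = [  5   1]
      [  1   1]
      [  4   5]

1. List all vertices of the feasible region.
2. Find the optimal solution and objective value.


1. (0, 0), (10, 0), (8, 10), (5, 13), (0, 17)
2. u = 8, v = 10, z = 154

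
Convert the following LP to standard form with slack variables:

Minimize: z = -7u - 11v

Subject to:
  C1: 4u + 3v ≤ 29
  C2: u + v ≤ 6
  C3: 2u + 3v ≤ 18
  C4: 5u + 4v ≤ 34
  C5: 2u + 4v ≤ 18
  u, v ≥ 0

min z = -7u - 11v

s.t.
  4u + 3v + s1 = 29
  u + v + s2 = 6
  2u + 3v + s3 = 18
  5u + 4v + s4 = 34
  2u + 4v + s5 = 18
  u, v, s1, s2, s3, s4, s5 ≥ 0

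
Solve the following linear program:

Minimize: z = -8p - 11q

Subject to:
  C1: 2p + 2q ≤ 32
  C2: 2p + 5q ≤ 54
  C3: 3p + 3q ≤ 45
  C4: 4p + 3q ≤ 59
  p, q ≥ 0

Evaluate the objective at each vertex of the feasible region:
  z(0, 0) = 0
  z(14.75, 0) = -118
  z(14, 1) = -123
  z(7, 8) = -144  ←
  z(0, 10.8) = -118.8
The minimum is at p = 7, q = 8.

p = 7, q = 8, z = -144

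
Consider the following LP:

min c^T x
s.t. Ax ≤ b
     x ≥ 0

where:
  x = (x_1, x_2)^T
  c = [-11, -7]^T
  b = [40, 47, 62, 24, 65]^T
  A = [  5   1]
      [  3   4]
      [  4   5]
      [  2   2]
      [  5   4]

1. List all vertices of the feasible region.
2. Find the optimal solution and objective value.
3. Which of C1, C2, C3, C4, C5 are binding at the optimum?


1. (0, 0), (8, 0), (7, 5), (1, 11), (0, 11.75)
2. x_1 = 7, x_2 = 5, z = -112
3. C1, C4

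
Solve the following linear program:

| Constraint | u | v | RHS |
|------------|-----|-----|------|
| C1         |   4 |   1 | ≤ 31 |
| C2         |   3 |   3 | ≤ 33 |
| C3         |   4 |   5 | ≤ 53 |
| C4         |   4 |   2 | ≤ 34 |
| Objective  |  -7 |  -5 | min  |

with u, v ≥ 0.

Evaluate the objective at each vertex of the feasible region:
  z(0, 0) = 0
  z(7.75, 0) = -54.25
  z(7, 3) = -64
  z(6, 5) = -67  ←
  z(2, 9) = -59
  z(0, 10.6) = -53
The minimum is at u = 6, v = 5.

u = 6, v = 5, z = -67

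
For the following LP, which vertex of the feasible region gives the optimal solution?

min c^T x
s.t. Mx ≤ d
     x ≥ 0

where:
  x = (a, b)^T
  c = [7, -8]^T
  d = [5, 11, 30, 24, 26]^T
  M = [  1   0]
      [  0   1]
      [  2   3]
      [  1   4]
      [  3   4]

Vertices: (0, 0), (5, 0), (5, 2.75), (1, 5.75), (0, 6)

Evaluate the objective at each vertex of the feasible region:
  z(0, 0) = 0
  z(5, 0) = 35
  z(5, 2.75) = 13
  z(1, 5.75) = -39
  z(0, 6) = -48  ←
The minimum is at a = 0, b = 6.

(0, 6)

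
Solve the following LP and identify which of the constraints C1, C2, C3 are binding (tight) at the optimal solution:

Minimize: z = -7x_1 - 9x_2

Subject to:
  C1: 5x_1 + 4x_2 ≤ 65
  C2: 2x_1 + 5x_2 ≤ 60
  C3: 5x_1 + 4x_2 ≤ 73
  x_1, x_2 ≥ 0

At x_1 = 5, x_2 = 10, compute slack b - a·x for each constraint:
  C1: 65 − 65 = 0  (binding)
  C2: 60 − 60 = 0  (binding)
  C3: 73 − 65 = 8  (slack)

Optimal: x_1 = 5, x_2 = 10
Binding: C1, C2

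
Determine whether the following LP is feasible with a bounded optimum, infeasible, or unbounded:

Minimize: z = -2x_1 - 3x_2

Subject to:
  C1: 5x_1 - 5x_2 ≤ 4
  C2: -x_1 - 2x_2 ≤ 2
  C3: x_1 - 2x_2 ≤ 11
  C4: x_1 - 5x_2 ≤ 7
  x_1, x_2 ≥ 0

Unbounded (objective can decrease without bound)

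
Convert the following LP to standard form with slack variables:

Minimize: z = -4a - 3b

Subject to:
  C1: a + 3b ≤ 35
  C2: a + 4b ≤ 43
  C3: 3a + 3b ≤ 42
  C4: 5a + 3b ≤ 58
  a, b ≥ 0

min z = -4a - 3b

s.t.
  a + 3b + s1 = 35
  a + 4b + s2 = 43
  3a + 3b + s3 = 42
  5a + 3b + s4 = 58
  a, b, s1, s2, s3, s4 ≥ 0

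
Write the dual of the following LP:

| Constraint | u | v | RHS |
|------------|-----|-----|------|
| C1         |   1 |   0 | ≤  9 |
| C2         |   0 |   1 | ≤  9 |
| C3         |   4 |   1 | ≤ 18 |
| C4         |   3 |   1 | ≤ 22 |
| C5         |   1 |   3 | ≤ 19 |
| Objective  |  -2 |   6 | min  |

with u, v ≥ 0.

Primal min cᵀx s.t. Ax ≤ b, x ≥ 0  →  Dual max −bᵀy s.t. Aᵀy ≥ −c, y ≥ 0.

Maximize: z = -9y1 - 9y2 - 18y3 - 22y4 - 19y5

Subject to:
  y1 + 4y3 + 3y4 + y5 ≥ 2
  y2 + y3 + y4 + 3y5 ≥ -6
  y1, y2, y3, y4, y5 ≥ 0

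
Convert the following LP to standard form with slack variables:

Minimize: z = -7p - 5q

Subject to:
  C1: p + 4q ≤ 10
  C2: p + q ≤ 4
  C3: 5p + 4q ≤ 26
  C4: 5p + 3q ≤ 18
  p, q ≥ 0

min z = -7p - 5q

s.t.
  p + 4q + s1 = 10
  p + q + s2 = 4
  5p + 4q + s3 = 26
  5p + 3q + s4 = 18
  p, q, s1, s2, s3, s4 ≥ 0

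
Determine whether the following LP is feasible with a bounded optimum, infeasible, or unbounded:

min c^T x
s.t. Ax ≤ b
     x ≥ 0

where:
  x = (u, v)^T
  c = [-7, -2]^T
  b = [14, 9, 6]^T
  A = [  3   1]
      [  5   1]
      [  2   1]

Feasible with a bounded optimal solution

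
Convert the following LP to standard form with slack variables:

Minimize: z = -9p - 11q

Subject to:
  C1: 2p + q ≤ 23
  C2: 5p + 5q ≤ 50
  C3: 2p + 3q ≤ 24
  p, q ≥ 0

min z = -9p - 11q

s.t.
  2p + q + s1 = 23
  5p + 5q + s2 = 50
  2p + 3q + s3 = 24
  p, q, s1, s2, s3 ≥ 0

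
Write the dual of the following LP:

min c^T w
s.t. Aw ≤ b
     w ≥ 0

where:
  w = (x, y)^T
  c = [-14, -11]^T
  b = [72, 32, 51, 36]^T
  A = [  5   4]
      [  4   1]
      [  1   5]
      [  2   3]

Primal min cᵀx s.t. Ax ≤ b, x ≥ 0  →  Dual max −bᵀy s.t. Aᵀy ≥ −c, y ≥ 0.

Maximize: z = -72y1 - 32y2 - 51y3 - 36y4

Subject to:
  5y1 + 4y2 + y3 + 2y4 ≥ 14
  4y1 + y2 + 5y3 + 3y4 ≥ 11
  y1, y2, y3, y4 ≥ 0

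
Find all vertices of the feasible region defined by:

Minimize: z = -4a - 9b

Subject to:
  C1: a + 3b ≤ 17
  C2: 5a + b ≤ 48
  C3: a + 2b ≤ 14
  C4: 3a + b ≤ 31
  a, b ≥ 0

(0, 0), (9.6, 0), (9.111, 2.444), (8, 3), (0, 5.667)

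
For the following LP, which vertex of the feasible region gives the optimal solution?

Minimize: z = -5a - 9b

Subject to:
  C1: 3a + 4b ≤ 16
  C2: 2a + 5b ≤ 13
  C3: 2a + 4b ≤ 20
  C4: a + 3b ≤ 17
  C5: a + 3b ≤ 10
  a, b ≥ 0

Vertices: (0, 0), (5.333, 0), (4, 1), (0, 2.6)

Evaluate the objective at each vertex of the feasible region:
  z(0, 0) = 0
  z(5.333, 0) = -26.67
  z(4, 1) = -29  ←
  z(0, 2.6) = -23.4
The minimum is at a = 4, b = 1.

(4, 1)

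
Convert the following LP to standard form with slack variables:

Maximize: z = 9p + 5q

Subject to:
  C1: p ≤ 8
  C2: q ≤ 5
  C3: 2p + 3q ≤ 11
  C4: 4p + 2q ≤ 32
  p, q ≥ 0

max z = 9p + 5q

s.t.
  p + s1 = 8
  q + s2 = 5
  2p + 3q + s3 = 11
  4p + 2q + s4 = 32
  p, q, s1, s2, s3, s4 ≥ 0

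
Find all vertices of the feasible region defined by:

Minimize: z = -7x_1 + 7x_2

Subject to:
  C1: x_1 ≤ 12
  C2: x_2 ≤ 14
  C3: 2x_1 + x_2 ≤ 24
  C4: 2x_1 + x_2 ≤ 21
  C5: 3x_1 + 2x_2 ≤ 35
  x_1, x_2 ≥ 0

(0, 0), (10.5, 0), (7, 7), (2.333, 14), (0, 14)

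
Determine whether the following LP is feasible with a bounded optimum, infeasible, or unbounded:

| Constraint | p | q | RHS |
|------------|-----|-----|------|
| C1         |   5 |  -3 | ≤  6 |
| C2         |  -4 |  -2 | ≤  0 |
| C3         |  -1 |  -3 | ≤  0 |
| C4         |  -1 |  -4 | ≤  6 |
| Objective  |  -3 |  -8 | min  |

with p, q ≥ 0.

Unbounded (objective can decrease without bound)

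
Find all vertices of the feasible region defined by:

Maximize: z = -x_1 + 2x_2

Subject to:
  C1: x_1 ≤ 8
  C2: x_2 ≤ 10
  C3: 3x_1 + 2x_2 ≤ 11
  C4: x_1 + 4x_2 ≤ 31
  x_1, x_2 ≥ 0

(0, 0), (3.667, 0), (0, 5.5)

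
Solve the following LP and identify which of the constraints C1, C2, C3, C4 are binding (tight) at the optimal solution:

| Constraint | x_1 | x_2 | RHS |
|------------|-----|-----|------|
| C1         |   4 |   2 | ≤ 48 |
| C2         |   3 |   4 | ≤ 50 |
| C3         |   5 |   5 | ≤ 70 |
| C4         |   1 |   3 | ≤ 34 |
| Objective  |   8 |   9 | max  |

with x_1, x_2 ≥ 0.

At x_1 = 6, x_2 = 8, compute slack b - a·x for each constraint:
  C1: 48 − 40 = 8  (slack)
  C2: 50 − 50 = 0  (binding)
  C3: 70 − 70 = 0  (binding)
  C4: 34 − 30 = 4  (slack)

Optimal: x_1 = 6, x_2 = 8
Binding: C2, C3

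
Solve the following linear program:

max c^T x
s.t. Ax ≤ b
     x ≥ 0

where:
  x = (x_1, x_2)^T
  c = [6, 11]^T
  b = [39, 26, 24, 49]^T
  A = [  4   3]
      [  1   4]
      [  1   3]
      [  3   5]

Evaluate the objective at each vertex of the feasible region:
  z(0, 0) = 0
  z(9.75, 0) = 58.5
  z(6, 5) = 91  ←
  z(0, 6.5) = 71.5
The maximum is at x_1 = 6, x_2 = 5.

x_1 = 6, x_2 = 5, z = 91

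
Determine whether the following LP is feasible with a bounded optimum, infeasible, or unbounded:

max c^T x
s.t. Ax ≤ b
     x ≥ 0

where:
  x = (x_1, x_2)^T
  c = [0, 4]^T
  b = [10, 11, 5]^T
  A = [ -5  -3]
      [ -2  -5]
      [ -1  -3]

Unbounded (objective can increase without bound)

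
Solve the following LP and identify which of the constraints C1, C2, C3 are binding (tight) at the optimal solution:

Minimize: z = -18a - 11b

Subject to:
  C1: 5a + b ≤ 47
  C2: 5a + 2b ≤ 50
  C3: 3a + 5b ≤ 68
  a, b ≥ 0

At a = 6, b = 10, compute slack b - a·x for each constraint:
  C1: 47 − 40 = 7  (slack)
  C2: 50 − 50 = 0  (binding)
  C3: 68 − 68 = 0  (binding)

Optimal: a = 6, b = 10
Binding: C2, C3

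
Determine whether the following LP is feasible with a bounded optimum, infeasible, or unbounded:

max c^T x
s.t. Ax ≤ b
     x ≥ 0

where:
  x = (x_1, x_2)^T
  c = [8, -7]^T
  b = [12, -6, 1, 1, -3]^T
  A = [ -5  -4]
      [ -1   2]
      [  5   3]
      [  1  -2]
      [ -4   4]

Infeasible (no feasible solution exists)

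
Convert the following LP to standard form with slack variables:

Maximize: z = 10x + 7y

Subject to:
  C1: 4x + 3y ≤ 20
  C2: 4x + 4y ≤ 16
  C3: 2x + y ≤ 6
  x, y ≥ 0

max z = 10x + 7y

s.t.
  4x + 3y + s1 = 20
  4x + 4y + s2 = 16
  2x + y + s3 = 6
  x, y, s1, s2, s3 ≥ 0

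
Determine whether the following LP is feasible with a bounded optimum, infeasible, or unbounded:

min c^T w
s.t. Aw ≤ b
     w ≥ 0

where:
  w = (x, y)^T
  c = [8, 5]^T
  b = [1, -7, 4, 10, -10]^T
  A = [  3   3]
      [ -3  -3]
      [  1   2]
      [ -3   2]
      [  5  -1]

Infeasible (no feasible solution exists)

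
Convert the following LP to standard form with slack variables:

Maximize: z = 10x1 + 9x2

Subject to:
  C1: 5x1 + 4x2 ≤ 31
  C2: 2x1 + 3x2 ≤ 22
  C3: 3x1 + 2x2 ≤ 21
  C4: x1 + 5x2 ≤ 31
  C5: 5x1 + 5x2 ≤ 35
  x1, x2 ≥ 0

max z = 10x1 + 9x2

s.t.
  5x1 + 4x2 + s1 = 31
  2x1 + 3x2 + s2 = 22
  3x1 + 2x2 + s3 = 21
  x1 + 5x2 + s4 = 31
  5x1 + 5x2 + s5 = 35
  x1, x2, s1, s2, s3, s4, s5 ≥ 0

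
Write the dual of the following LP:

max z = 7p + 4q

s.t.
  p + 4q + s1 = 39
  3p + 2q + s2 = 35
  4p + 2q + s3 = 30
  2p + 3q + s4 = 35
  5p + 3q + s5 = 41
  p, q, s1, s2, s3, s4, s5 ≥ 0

Primal max cᵀx s.t. Ax ≤ b, x ≥ 0  →  Dual min bᵀy s.t. Aᵀy ≥ c, y ≥ 0.

Minimize: z = 39y1 + 35y2 + 30y3 + 35y4 + 41y5

Subject to:
  y1 + 3y2 + 4y3 + 2y4 + 5y5 ≥ 7
  4y1 + 2y2 + 2y3 + 3y4 + 3y5 ≥ 4
  y1, y2, y3, y4, y5 ≥ 0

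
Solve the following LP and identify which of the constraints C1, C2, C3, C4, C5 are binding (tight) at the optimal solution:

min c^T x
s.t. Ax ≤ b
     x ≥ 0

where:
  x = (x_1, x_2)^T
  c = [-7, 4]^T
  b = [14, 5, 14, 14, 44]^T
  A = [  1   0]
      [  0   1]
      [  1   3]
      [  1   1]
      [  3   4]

At x_1 = 14, x_2 = 0, compute slack b - a·x for each constraint:
  C1: 14 − 14 = 0  (binding)
  C2: 5 − 0 = 5  (slack)
  C3: 14 − 14 = 0  (binding)
  C4: 14 − 14 = 0  (binding)
  C5: 44 − 42 = 2  (slack)

Optimal: x_1 = 14, x_2 = 0
Binding: C1, C3, C4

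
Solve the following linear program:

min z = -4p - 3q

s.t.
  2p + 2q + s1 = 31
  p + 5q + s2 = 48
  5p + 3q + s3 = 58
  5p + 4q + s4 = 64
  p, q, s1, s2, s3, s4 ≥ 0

Evaluate the objective at each vertex of the feasible region:
  z(0, 0) = 0
  z(11.6, 0) = -46.4
  z(8, 6) = -50  ←
  z(6.095, 8.381) = -49.52
  z(0, 9.6) = -28.8
The minimum is at p = 8, q = 6.

p = 8, q = 6, z = -50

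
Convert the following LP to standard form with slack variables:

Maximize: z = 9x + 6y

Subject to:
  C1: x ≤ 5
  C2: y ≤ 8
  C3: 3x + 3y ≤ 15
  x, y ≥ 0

max z = 9x + 6y

s.t.
  x + s1 = 5
  y + s2 = 8
  3x + 3y + s3 = 15
  x, y, s1, s2, s3 ≥ 0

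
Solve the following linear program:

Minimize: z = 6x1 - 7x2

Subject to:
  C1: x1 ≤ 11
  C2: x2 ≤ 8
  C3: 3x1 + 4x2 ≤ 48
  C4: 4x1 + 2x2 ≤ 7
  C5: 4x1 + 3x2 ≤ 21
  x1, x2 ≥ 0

Evaluate the objective at each vertex of the feasible region:
  z(0, 0) = 0
  z(1.75, 0) = 10.5
  z(0, 3.5) = -24.5  ←
The minimum is at x1 = 0, x2 = 3.5.

x1 = 0, x2 = 3.5, z = -24.5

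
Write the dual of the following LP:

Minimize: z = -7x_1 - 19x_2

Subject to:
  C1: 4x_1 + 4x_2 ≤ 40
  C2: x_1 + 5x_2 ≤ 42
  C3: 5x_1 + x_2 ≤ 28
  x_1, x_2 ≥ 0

Primal min cᵀx s.t. Ax ≤ b, x ≥ 0  →  Dual max −bᵀy s.t. Aᵀy ≥ −c, y ≥ 0.

Maximize: z = -40y1 - 42y2 - 28y3

Subject to:
  4y1 + y2 + 5y3 ≥ 7
  4y1 + 5y2 + y3 ≥ 19
  y1, y2, y3 ≥ 0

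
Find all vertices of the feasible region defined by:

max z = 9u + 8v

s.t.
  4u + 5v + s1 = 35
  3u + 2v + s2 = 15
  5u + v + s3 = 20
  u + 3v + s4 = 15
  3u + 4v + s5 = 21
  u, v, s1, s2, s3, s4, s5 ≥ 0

(0, 0), (4, 0), (3.571, 2.143), (3, 3), (0.6, 4.8), (0, 5)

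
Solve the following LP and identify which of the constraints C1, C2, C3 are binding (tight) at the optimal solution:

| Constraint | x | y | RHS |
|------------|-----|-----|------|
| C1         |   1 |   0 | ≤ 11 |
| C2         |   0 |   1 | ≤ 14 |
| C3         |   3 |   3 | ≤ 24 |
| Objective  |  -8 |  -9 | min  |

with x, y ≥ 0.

At x = 0, y = 8, compute slack b - a·x for each constraint:
  C1: 11 − 0 = 11  (slack)
  C2: 14 − 8 = 6  (slack)
  C3: 24 − 24 = 0  (binding)

Optimal: x = 0, y = 8
Binding: C3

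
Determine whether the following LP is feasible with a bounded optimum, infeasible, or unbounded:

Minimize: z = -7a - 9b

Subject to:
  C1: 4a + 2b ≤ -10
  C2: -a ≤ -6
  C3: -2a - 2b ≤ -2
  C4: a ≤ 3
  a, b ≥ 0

Infeasible (no feasible solution exists)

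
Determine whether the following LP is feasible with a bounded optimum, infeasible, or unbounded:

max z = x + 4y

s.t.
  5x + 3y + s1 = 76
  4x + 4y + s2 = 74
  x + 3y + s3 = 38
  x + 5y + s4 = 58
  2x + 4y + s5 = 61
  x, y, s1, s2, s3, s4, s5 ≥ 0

Feasible with a bounded optimal solution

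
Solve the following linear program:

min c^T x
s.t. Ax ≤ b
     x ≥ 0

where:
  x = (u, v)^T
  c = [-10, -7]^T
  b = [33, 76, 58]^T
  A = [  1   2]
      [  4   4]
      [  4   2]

Evaluate the objective at each vertex of the feasible region:
  z(0, 0) = 0
  z(14.5, 0) = -145
  z(10, 9) = -163  ←
  z(5, 14) = -148
  z(0, 16.5) = -115.5
The minimum is at u = 10, v = 9.

u = 10, v = 9, z = -163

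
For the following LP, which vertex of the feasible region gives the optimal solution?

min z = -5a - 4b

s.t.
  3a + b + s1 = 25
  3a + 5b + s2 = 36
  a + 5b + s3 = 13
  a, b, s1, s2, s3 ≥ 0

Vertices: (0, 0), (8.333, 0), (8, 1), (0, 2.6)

Evaluate the objective at each vertex of the feasible region:
  z(0, 0) = 0
  z(8.333, 0) = -41.67
  z(8, 1) = -44  ←
  z(0, 2.6) = -10.4
The minimum is at a = 8, b = 1.

(8, 1)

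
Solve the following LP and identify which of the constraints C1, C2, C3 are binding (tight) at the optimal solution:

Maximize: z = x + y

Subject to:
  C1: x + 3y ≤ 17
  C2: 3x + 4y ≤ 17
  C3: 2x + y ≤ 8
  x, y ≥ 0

At x = 3, y = 2, compute slack b - a·x for each constraint:
  C1: 17 − 9 = 8  (slack)
  C2: 17 − 17 = 0  (binding)
  C3: 8 − 8 = 0  (binding)

Optimal: x = 3, y = 2
Binding: C2, C3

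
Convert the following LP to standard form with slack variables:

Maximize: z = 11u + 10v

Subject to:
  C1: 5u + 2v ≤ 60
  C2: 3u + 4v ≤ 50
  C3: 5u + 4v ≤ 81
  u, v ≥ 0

max z = 11u + 10v

s.t.
  5u + 2v + s1 = 60
  3u + 4v + s2 = 50
  5u + 4v + s3 = 81
  u, v, s1, s2, s3 ≥ 0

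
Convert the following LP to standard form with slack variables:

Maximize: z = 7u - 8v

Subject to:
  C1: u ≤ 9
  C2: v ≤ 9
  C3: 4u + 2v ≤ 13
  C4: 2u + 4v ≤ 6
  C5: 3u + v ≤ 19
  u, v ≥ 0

max z = 7u - 8v

s.t.
  u + s1 = 9
  v + s2 = 9
  4u + 2v + s3 = 13
  2u + 4v + s4 = 6
  3u + v + s5 = 19
  u, v, s1, s2, s3, s4, s5 ≥ 0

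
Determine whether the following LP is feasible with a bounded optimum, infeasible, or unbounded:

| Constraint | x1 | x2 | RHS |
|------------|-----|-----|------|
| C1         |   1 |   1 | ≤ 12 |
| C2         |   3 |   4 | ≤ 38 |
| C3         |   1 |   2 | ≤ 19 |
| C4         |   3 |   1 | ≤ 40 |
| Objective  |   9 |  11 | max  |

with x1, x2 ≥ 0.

Feasible with a bounded optimal solution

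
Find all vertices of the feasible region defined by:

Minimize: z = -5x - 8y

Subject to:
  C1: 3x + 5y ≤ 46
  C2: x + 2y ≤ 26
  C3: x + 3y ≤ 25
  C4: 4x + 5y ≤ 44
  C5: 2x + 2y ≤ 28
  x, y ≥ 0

(0, 0), (11, 0), (1, 8), (0, 8.333)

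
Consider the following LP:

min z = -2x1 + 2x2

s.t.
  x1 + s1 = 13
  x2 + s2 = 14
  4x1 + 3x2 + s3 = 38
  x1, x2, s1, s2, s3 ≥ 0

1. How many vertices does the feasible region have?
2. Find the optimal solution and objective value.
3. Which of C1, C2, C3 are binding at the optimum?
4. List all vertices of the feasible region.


1. 3
2. x1 = 9.5, x2 = 0, z = -19
3. C3
4. (0, 0), (9.5, 0), (0, 12.67)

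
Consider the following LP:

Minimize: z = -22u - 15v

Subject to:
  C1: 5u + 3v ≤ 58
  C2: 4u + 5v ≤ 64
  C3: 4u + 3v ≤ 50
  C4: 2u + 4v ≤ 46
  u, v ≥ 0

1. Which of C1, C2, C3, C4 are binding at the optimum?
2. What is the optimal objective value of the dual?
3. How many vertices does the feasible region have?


1. C1, C3
2. -266
3. 6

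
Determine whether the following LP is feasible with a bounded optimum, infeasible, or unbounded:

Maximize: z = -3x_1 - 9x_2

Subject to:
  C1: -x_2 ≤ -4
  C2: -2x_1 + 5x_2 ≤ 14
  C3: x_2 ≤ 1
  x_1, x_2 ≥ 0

Infeasible (no feasible solution exists)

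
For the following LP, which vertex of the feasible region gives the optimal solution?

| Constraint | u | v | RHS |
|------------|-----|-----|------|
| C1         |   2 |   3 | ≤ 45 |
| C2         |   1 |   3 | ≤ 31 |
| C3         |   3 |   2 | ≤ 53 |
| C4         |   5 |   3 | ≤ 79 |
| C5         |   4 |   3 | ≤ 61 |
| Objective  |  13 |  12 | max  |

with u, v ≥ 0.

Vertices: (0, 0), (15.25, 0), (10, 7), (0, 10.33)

Evaluate the objective at each vertex of the feasible region:
  z(0, 0) = 0
  z(15.25, 0) = 198.2
  z(10, 7) = 214  ←
  z(0, 10.33) = 124
The maximum is at u = 10, v = 7.

(10, 7)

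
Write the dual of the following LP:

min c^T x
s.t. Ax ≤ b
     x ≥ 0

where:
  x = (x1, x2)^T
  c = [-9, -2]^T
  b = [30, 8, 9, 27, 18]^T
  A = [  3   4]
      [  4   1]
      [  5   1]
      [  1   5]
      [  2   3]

Primal min cᵀx s.t. Ax ≤ b, x ≥ 0  →  Dual max −bᵀy s.t. Aᵀy ≥ −c, y ≥ 0.

Maximize: z = -30y1 - 8y2 - 9y3 - 27y4 - 18y5

Subject to:
  3y1 + 4y2 + 5y3 + y4 + 2y5 ≥ 9
  4y1 + y2 + y3 + 5y4 + 3y5 ≥ 2
  y1, y2, y3, y4, y5 ≥ 0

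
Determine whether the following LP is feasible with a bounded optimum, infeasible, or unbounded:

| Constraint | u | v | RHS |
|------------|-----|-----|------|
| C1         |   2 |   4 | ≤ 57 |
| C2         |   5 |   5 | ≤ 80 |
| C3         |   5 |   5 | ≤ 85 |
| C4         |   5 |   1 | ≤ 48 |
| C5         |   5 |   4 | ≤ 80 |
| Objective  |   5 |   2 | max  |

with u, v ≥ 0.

Feasible with a bounded optimal solution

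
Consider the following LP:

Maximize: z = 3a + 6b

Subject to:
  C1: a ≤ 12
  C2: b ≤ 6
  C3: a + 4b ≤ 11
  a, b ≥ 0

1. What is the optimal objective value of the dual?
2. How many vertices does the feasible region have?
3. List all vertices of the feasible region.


1. 33
2. 3
3. (0, 0), (11, 0), (0, 2.75)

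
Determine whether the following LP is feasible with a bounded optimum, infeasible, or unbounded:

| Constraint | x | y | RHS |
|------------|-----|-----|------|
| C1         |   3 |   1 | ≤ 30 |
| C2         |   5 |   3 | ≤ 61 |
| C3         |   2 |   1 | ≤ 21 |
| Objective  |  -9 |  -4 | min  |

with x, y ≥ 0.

Feasible with a bounded optimal solution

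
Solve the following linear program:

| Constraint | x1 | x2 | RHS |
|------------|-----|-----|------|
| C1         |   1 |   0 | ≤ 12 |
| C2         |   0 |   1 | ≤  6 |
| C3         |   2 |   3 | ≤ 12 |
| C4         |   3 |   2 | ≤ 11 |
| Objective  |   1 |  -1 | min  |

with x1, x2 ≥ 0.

Evaluate the objective at each vertex of the feasible region:
  z(0, 0) = 0
  z(3.667, 0) = 3.667
  z(1.8, 2.8) = -1
  z(0, 4) = -4  ←
The minimum is at x1 = 0, x2 = 4.

x1 = 0, x2 = 4, z = -4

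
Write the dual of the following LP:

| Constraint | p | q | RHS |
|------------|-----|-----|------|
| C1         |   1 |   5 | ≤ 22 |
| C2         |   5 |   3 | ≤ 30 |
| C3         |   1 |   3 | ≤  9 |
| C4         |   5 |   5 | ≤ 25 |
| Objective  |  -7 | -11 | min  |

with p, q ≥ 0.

Primal min cᵀx s.t. Ax ≤ b, x ≥ 0  →  Dual max −bᵀy s.t. Aᵀy ≥ −c, y ≥ 0.

Maximize: z = -22y1 - 30y2 - 9y3 - 25y4

Subject to:
  y1 + 5y2 + y3 + 5y4 ≥ 7
  5y1 + 3y2 + 3y3 + 5y4 ≥ 11
  y1, y2, y3, y4 ≥ 0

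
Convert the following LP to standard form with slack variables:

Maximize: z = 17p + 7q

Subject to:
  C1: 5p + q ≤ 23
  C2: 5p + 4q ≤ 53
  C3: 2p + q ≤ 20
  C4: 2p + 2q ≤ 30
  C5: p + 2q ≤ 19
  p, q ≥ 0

max z = 17p + 7q

s.t.
  5p + q + s1 = 23
  5p + 4q + s2 = 53
  2p + q + s3 = 20
  2p + 2q + s4 = 30
  p + 2q + s5 = 19
  p, q, s1, s2, s3, s4, s5 ≥ 0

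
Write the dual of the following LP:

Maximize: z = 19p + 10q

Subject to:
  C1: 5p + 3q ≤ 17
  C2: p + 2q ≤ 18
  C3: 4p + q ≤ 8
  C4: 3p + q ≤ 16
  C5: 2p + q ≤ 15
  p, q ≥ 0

Primal max cᵀx s.t. Ax ≤ b, x ≥ 0  →  Dual min bᵀy s.t. Aᵀy ≥ c, y ≥ 0.

Minimize: z = 17y1 + 18y2 + 8y3 + 16y4 + 15y5

Subject to:
  5y1 + y2 + 4y3 + 3y4 + 2y5 ≥ 19
  3y1 + 2y2 + y3 + y4 + y5 ≥ 10
  y1, y2, y3, y4, y5 ≥ 0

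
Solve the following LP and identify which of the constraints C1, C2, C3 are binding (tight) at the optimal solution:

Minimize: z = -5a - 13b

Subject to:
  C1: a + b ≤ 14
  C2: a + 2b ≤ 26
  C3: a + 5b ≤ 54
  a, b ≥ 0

At a = 4, b = 10, compute slack b - a·x for each constraint:
  C1: 14 − 14 = 0  (binding)
  C2: 26 − 24 = 2  (slack)
  C3: 54 − 54 = 0  (binding)

Optimal: a = 4, b = 10
Binding: C1, C3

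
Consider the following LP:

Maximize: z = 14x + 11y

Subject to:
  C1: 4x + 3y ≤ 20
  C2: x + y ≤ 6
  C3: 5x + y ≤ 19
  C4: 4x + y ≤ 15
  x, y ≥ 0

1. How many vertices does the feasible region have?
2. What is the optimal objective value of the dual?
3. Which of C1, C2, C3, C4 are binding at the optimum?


1. 5
2. 72
3. C1, C2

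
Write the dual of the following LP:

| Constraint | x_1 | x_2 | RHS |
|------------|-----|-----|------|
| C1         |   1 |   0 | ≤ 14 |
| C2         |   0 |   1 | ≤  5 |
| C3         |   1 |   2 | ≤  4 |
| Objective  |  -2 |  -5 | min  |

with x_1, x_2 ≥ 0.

Primal min cᵀx s.t. Ax ≤ b, x ≥ 0  →  Dual max −bᵀy s.t. Aᵀy ≥ −c, y ≥ 0.

Maximize: z = -14y1 - 5y2 - 4y3

Subject to:
  y1 + y3 ≥ 2
  y2 + 2y3 ≥ 5
  y1, y2, y3 ≥ 0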